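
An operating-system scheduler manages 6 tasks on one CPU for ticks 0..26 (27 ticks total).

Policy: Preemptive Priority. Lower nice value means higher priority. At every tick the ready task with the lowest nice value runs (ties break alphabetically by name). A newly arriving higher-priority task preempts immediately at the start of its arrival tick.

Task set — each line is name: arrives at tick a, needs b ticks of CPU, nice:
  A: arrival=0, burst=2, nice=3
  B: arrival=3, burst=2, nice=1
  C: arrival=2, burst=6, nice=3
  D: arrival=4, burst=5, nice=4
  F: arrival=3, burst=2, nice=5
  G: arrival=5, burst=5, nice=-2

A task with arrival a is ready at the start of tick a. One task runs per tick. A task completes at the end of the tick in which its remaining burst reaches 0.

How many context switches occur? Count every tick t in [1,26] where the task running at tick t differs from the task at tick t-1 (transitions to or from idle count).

context switches = 7

t=0: ready={A} → run A
t=1: ready={A} → run A
t=2: ready={C} → run C
t=3: ready={B,C,F} → run B
t=4: ready={B,C,D,F} → run B
t=5: ready={C,D,F,G} → run G
t=6: ready={C,D,F,G} → run G
t=7: ready={C,D,F,G} → run G
t=8: ready={C,D,F,G} → run G
t=9: ready={C,D,F,G} → run G
t=10: ready={C,D,F} → run C
t=11: ready={C,D,F} → run C
t=12: ready={C,D,F} → run C
t=13: ready={C,D,F} → run C
t=14: ready={C,D,F} → run C
t=15: ready={D,F} → run D
t=16: ready={D,F} → run D
t=17: ready={D,F} → run D
t=18: ready={D,F} → run D
t=19: ready={D,F} → run D
t=20: ready={F} → run F
t=21: ready={F} → run F
t=22: (idle)
t=23: (idle)
t=24: (idle)
t=25: (idle)
t=26: (idle)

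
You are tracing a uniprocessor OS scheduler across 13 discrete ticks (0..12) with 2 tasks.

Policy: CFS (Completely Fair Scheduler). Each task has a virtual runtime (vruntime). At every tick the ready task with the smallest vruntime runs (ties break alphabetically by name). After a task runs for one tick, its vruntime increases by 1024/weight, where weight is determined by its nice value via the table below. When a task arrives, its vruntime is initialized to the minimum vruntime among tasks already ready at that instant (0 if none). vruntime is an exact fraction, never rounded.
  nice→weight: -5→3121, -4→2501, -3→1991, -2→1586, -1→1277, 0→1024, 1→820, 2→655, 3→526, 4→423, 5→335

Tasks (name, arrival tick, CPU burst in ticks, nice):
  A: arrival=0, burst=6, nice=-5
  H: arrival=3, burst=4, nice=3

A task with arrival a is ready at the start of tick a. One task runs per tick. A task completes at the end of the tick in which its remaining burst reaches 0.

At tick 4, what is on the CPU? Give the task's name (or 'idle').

running at tick 4 = H

t=0: vr[A=0] → run A
t=1: vr[A=1024/3121] → run A
t=2: vr[A=2048/3121] → run A
t=3: vr[A=3072/3121 H=3072/3121] → run A
t=4: vr[A=4096/3121 H=3072/3121] → run H
t=5: vr[A=4096/3121 H=2405888/820823] → run A
t=6: vr[A=5120/3121 H=2405888/820823] → run A
t=7: vr[H=2405888/820823] → run H
t=8: vr[H=4003840/820823] → run H
t=9: vr[H=5601792/820823] → run H
t=10: (idle)
t=11: (idle)
t=12: (idle)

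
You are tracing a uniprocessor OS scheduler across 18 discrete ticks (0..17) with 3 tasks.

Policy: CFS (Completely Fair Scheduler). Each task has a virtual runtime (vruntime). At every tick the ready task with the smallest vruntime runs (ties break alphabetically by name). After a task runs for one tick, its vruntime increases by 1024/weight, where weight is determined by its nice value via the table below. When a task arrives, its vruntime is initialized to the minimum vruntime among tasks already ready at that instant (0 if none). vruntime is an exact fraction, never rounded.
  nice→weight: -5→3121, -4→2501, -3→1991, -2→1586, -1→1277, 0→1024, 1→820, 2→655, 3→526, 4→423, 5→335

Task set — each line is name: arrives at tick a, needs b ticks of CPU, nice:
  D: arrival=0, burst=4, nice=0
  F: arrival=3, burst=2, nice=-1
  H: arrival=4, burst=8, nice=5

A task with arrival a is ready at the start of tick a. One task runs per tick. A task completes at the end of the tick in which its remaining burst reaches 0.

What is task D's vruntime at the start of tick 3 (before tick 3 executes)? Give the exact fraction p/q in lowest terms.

vruntime(D, start of tick 3) = 3/1

t=0: vr[D=0] → run D
t=1: vr[D=1] → run D
t=2: vr[D=2] → run D
t=3: vr[D=3 F=3] → run D
t=4: vr[F=3 H=3] → run F
t=5: vr[F=4855/1277 H=3] → run H
t=6: vr[F=4855/1277 H=2029/335] → run F
t=7: vr[H=2029/335] → run H
t=8: vr[H=3053/335] → run H
t=9: vr[H=4077/335] → run H
t=10: vr[H=5101/335] → run H
t=11: vr[H=1225/67] → run H
t=12: vr[H=7149/335] → run H
t=13: vr[H=8173/335] → run H
t=14: (idle)
t=15: (idle)
t=16: (idle)
t=17: (idle)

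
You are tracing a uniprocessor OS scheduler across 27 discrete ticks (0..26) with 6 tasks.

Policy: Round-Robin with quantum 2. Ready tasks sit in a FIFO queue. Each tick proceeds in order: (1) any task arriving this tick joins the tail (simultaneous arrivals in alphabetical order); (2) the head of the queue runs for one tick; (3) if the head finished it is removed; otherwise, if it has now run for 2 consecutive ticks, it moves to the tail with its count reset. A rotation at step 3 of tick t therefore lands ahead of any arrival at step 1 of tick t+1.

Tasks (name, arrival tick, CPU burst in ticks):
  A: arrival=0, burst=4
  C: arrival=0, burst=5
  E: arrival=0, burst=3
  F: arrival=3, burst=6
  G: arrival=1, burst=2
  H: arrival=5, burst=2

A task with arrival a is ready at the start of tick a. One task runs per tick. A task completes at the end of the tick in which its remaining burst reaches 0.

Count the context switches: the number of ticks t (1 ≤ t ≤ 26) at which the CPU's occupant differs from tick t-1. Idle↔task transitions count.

t=0: queue=[A,C,E] q_used=0 → run A
t=1: queue=[A,C,E,G] q_used=1 → run A
t=2: queue=[C,E,G,A] q_used=0 → run C
t=3: queue=[C,E,G,A,F] q_used=1 → run C
t=4: queue=[E,G,A,F,C] q_used=0 → run E
t=5: queue=[E,G,A,F,C,H] q_used=1 → run E
t=6: queue=[G,A,F,C,H,E] q_used=0 → run G
t=7: queue=[G,A,F,C,H,E] q_used=1 → run G
t=8: queue=[A,F,C,H,E] q_used=0 → run A
t=9: queue=[A,F,C,H,E] q_used=1 → run A
t=10: queue=[F,C,H,E] q_used=0 → run F
t=11: queue=[F,C,H,E] q_used=1 → run F
t=12: queue=[C,H,E,F] q_used=0 → run C
t=13: queue=[C,H,E,F] q_used=1 → run C
t=14: queue=[H,E,F,C] q_used=0 → run H
t=15: queue=[H,E,F,C] q_used=1 → run H
t=16: queue=[E,F,C] q_used=0 → run E
t=17: queue=[F,C] q_used=0 → run F
t=18: queue=[F,C] q_used=1 → run F
t=19: queue=[C,F] q_used=0 → run C
t=20: queue=[F] q_used=0 → run F
t=21: queue=[F] q_used=1 → run F
t=22: (idle)
t=23: (idle)
t=24: (idle)
t=25: (idle)
t=26: (idle)

context switches = 12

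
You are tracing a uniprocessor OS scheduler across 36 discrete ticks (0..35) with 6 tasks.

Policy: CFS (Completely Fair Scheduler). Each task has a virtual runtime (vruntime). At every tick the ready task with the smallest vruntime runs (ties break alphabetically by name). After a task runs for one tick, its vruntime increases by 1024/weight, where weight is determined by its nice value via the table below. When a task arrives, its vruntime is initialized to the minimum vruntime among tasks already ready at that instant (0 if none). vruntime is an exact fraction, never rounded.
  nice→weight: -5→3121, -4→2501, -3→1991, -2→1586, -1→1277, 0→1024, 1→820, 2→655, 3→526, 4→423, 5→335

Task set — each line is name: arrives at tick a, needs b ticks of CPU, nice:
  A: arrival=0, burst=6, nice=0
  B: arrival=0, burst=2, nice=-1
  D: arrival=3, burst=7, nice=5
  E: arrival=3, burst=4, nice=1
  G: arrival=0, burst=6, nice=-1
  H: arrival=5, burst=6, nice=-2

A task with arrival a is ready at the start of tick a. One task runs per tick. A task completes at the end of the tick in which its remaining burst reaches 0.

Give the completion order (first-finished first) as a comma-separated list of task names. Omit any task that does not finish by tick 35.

t=0: vr[A=0 B=0 G=0] → run A
t=1: vr[A=1 B=0 G=0] → run B
t=2: vr[A=1 B=1024/1277 G=0] → run G
t=3: vr[A=1 B=1024/1277 D=1024/1277 E=1024/1277 G=1024/1277] → run B
t=4: vr[A=1 D=1024/1277 E=1024/1277 G=1024/1277] → run D
t=5: vr[A=1 D=1650688/427795 E=1024/1277 G=1024/1277 H=1024/1277] → run E
t=6: vr[A=1 D=1650688/427795 E=536832/261785 G=1024/1277 H=1024/1277] → run G
t=7: vr[A=1 D=1650688/427795 E=536832/261785 G=2048/1277 H=1024/1277] → run H
t=8: vr[A=1 D=1650688/427795 E=536832/261785 G=2048/1277 H=1465856/1012661] → run A
t=9: vr[A=2 D=1650688/427795 E=536832/261785 G=2048/1277 H=1465856/1012661] → run H
t=10: vr[A=2 D=1650688/427795 E=536832/261785 G=2048/1277 H=2119680/1012661] → run G
t=11: vr[A=2 D=1650688/427795 E=536832/261785 G=3072/1277 H=2119680/1012661] → run A
t=12: vr[A=3 D=1650688/427795 E=536832/261785 G=3072/1277 H=2119680/1012661] → run E
t=13: vr[A=3 D=1650688/427795 E=863744/261785 G=3072/1277 H=2119680/1012661] → run H
t=14: vr[A=3 D=1650688/427795 E=863744/261785 G=3072/1277 H=2773504/1012661] → run G
t=15: vr[A=3 D=1650688/427795 E=863744/261785 G=4096/1277 H=2773504/1012661] → run H
t=16: vr[A=3 D=1650688/427795 E=863744/261785 G=4096/1277 H=3427328/1012661] → run A
t=17: vr[A=4 D=1650688/427795 E=863744/261785 G=4096/1277 H=3427328/1012661] → run G
t=18: vr[A=4 D=1650688/427795 E=863744/261785 G=5120/1277 H=3427328/1012661] → run E
t=19: vr[A=4 D=1650688/427795 E=1190656/261785 G=5120/1277 H=3427328/1012661] → run H
t=20: vr[A=4 D=1650688/427795 E=1190656/261785 G=5120/1277 H=4081152/1012661] → run D
t=21: vr[A=4 D=2958336/427795 E=1190656/261785 G=5120/1277 H=4081152/1012661] → run A
t=22: vr[A=5 D=2958336/427795 E=1190656/261785 G=5120/1277 H=4081152/1012661] → run G
t=23: vr[A=5 D=2958336/427795 E=1190656/261785 H=4081152/1012661] → run H
t=24: vr[A=5 D=2958336/427795 E=1190656/261785] → run E
t=25: vr[A=5 D=2958336/427795] → run A
t=26: vr[D=2958336/427795] → run D
t=27: vr[D=4265984/427795] → run D
t=28: vr[D=5573632/427795] → run D
t=29: vr[D=1376256/85559] → run D
t=30: vr[D=8188928/427795] → run D
t=31: (idle)
t=32: (idle)
t=33: (idle)
t=34: (idle)
t=35: (idle)

completion order = B, G, H, E, A, D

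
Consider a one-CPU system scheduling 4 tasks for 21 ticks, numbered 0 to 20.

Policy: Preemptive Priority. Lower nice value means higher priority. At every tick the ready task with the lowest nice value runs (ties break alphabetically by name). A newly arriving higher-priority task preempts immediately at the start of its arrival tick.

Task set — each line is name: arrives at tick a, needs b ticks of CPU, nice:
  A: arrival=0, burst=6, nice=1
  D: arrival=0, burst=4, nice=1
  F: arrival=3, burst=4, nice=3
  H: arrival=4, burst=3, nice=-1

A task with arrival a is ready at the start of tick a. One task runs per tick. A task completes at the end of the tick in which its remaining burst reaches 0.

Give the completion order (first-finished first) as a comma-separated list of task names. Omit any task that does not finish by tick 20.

completion order = H, A, D, F

t=0: ready={A,D} → run A
t=1: ready={A,D} → run A
t=2: ready={A,D} → run A
t=3: ready={A,D,F} → run A
t=4: ready={A,D,F,H} → run H
t=5: ready={A,D,F,H} → run H
t=6: ready={A,D,F,H} → run H
t=7: ready={A,D,F} → run A
t=8: ready={A,D,F} → run A
t=9: ready={D,F} → run D
t=10: ready={D,F} → run D
t=11: ready={D,F} → run D
t=12: ready={D,F} → run D
t=13: ready={F} → run F
t=14: ready={F} → run F
t=15: ready={F} → run F
t=16: ready={F} → run F
t=17: (idle)
t=18: (idle)
t=19: (idle)
t=20: (idle)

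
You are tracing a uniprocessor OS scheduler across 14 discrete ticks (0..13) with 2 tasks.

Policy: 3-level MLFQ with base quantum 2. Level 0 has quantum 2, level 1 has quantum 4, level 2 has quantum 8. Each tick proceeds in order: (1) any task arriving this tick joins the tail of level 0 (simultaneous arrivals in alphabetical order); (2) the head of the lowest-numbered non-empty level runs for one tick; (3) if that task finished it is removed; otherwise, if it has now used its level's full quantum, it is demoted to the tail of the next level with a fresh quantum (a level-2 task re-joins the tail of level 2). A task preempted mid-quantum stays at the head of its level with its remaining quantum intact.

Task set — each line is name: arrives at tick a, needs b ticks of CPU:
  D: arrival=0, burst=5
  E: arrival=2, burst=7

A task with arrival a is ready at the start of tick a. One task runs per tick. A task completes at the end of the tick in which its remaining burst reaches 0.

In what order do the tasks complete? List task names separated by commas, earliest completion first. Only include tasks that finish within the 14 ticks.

completion order = D, E

t=0: L0/L1/L2 = D/-/- → run D
t=1: L0/L1/L2 = D/-/- → run D
t=2: L0/L1/L2 = E/D/- → run E
t=3: L0/L1/L2 = E/D/- → run E
t=4: L0/L1/L2 = -/DE/- → run D
t=5: L0/L1/L2 = -/DE/- → run D
t=6: L0/L1/L2 = -/DE/- → run D
t=7: L0/L1/L2 = -/E/- → run E
t=8: L0/L1/L2 = -/E/- → run E
t=9: L0/L1/L2 = -/E/- → run E
t=10: L0/L1/L2 = -/E/- → run E
t=11: L0/L1/L2 = -/-/E → run E
t=12: (idle)
t=13: (idle)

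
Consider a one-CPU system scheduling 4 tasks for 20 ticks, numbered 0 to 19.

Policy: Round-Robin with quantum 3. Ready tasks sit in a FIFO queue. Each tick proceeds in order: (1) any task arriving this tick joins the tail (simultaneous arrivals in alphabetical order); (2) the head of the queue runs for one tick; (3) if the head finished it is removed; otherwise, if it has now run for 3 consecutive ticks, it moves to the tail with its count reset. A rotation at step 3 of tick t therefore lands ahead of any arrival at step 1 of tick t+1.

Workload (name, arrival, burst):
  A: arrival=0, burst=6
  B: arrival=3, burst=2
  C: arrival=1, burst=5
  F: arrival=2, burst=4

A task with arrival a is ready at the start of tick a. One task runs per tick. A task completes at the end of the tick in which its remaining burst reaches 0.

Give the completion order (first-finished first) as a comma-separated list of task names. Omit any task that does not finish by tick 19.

t=0: queue=[A] q_used=0 → run A
t=1: queue=[A,C] q_used=1 → run A
t=2: queue=[A,C,F] q_used=2 → run A
t=3: queue=[C,F,A,B] q_used=0 → run C
t=4: queue=[C,F,A,B] q_used=1 → run C
t=5: queue=[C,F,A,B] q_used=2 → run C
t=6: queue=[F,A,B,C] q_used=0 → run F
t=7: queue=[F,A,B,C] q_used=1 → run F
t=8: queue=[F,A,B,C] q_used=2 → run F
t=9: queue=[A,B,C,F] q_used=0 → run A
t=10: queue=[A,B,C,F] q_used=1 → run A
t=11: queue=[A,B,C,F] q_used=2 → run A
t=12: queue=[B,C,F] q_used=0 → run B
t=13: queue=[B,C,F] q_used=1 → run B
t=14: queue=[C,F] q_used=0 → run C
t=15: queue=[C,F] q_used=1 → run C
t=16: queue=[F] q_used=0 → run F
t=17: (idle)
t=18: (idle)
t=19: (idle)

completion order = A, B, C, F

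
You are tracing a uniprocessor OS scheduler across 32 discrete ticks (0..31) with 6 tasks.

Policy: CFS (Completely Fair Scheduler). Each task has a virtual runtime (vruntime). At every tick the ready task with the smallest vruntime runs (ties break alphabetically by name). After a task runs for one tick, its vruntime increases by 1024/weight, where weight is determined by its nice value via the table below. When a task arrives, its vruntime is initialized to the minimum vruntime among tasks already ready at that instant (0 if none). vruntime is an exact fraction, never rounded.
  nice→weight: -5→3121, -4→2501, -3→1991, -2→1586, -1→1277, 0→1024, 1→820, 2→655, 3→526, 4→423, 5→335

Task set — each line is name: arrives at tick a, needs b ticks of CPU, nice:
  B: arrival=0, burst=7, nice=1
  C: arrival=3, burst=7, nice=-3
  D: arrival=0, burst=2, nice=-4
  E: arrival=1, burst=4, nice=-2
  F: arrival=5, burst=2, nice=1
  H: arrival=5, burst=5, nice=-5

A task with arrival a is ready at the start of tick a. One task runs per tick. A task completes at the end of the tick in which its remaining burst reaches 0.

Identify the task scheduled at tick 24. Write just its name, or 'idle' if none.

t=0: vr[B=0 D=0] → run B
t=1: vr[B=256/205 D=0 E=0] → run D
t=2: vr[B=256/205 D=1024/2501 E=0] → run E
t=3: vr[B=256/205 C=1024/2501 D=1024/2501 E=512/793] → run C
t=4: vr[B=256/205 C=4599808/4979491 D=1024/2501 E=512/793] → run D
t=5: vr[B=256/205 C=4599808/4979491 E=512/793 F=512/793 H=512/793] → run E
t=6: vr[B=256/205 C=4599808/4979491 E=1024/793 F=512/793 H=512/793] → run F
t=7: vr[B=256/205 C=4599808/4979491 E=1024/793 F=307968/162565 H=512/793] → run H
t=8: vr[B=256/205 C=4599808/4979491 E=1024/793 F=307968/162565 H=2409984/2474953] → run C
t=9: vr[B=256/205 C=7160832/4979491 E=1024/793 F=307968/162565 H=2409984/2474953] → run H
t=10: vr[B=256/205 C=7160832/4979491 E=1024/793 F=307968/162565 H=3222016/2474953] → run B
t=11: vr[B=512/205 C=7160832/4979491 E=1024/793 F=307968/162565 H=3222016/2474953] → run E
t=12: vr[B=512/205 C=7160832/4979491 E=1536/793 F=307968/162565 H=3222016/2474953] → run H
t=13: vr[B=512/205 C=7160832/4979491 E=1536/793 F=307968/162565 H=4034048/2474953] → run C
t=14: vr[B=512/205 C=9721856/4979491 E=1536/793 F=307968/162565 H=4034048/2474953] → run H
t=15: vr[B=512/205 C=9721856/4979491 E=1536/793 F=307968/162565 H=4846080/2474953] → run F
t=16: vr[B=512/205 C=9721856/4979491 E=1536/793 H=4846080/2474953] → run E
t=17: vr[B=512/205 C=9721856/4979491 H=4846080/2474953] → run C
t=18: vr[B=512/205 C=12282880/4979491 H=4846080/2474953] → run H
t=19: vr[B=512/205 C=12282880/4979491] → run C
t=20: vr[B=512/205 C=14843904/4979491] → run B
t=21: vr[B=768/205 C=14843904/4979491] → run C
t=22: vr[B=768/205 C=17404928/4979491] → run C
t=23: vr[B=768/205] → run B
t=24: vr[B=1024/205] → run B
t=25: vr[B=256/41] → run B
t=26: vr[B=1536/205] → run B
t=27: (idle)
t=28: (idle)
t=29: (idle)
t=30: (idle)
t=31: (idle)

running at tick 24 = B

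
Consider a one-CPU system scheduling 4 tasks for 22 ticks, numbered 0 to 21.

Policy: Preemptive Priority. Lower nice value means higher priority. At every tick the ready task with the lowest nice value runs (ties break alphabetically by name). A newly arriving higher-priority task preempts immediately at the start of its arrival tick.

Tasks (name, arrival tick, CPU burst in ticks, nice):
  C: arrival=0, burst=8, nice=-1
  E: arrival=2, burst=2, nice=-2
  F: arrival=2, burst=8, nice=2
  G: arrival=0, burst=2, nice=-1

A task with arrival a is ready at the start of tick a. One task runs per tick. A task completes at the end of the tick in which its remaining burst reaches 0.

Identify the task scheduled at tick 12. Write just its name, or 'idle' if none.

running at tick 12 = F

t=0: ready={C,G} → run C
t=1: ready={C,G} → run C
t=2: ready={C,E,F,G} → run E
t=3: ready={C,E,F,G} → run E
t=4: ready={C,F,G} → run C
t=5: ready={C,F,G} → run C
t=6: ready={C,F,G} → run C
t=7: ready={C,F,G} → run C
t=8: ready={C,F,G} → run C
t=9: ready={C,F,G} → run C
t=10: ready={F,G} → run G
t=11: ready={F,G} → run G
t=12: ready={F} → run F
t=13: ready={F} → run F
t=14: ready={F} → run F
t=15: ready={F} → run F
t=16: ready={F} → run F
t=17: ready={F} → run F
t=18: ready={F} → run F
t=19: ready={F} → run F
t=20: (idle)
t=21: (idle)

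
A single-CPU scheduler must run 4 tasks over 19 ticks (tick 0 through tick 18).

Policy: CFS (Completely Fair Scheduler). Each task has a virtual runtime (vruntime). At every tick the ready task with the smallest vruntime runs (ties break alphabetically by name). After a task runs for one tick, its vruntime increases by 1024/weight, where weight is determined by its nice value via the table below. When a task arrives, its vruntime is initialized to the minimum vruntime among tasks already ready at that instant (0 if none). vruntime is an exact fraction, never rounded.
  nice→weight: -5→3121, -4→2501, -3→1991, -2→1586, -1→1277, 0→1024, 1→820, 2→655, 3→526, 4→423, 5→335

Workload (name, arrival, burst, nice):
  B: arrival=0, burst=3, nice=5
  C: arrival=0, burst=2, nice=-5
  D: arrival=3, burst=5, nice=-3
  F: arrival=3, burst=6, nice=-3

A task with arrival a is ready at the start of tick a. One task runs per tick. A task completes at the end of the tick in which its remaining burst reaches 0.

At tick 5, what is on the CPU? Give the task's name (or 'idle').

running at tick 5 = F

t=0: vr[B=0 C=0] → run B
t=1: vr[B=1024/335 C=0] → run C
t=2: vr[B=1024/335 C=1024/3121] → run C
t=3: vr[B=1024/335 D=1024/335 F=1024/335] → run B
t=4: vr[B=2048/335 D=1024/335 F=1024/335] → run D
t=5: vr[B=2048/335 D=2381824/666985 F=1024/335] → run F
t=6: vr[B=2048/335 D=2381824/666985 F=2381824/666985] → run D
t=7: vr[B=2048/335 D=2724864/666985 F=2381824/666985] → run F
t=8: vr[B=2048/335 D=2724864/666985 F=2724864/666985] → run D
t=9: vr[B=2048/335 D=3067904/666985 F=2724864/666985] → run F
t=10: vr[B=2048/335 D=3067904/666985 F=3067904/666985] → run D
t=11: vr[B=2048/335 D=3410944/666985 F=3067904/666985] → run F
t=12: vr[B=2048/335 D=3410944/666985 F=3410944/666985] → run D
t=13: vr[B=2048/335 F=3410944/666985] → run F
t=14: vr[B=2048/335 F=3753984/666985] → run F
t=15: vr[B=2048/335] → run B
t=16: (idle)
t=17: (idle)
t=18: (idle)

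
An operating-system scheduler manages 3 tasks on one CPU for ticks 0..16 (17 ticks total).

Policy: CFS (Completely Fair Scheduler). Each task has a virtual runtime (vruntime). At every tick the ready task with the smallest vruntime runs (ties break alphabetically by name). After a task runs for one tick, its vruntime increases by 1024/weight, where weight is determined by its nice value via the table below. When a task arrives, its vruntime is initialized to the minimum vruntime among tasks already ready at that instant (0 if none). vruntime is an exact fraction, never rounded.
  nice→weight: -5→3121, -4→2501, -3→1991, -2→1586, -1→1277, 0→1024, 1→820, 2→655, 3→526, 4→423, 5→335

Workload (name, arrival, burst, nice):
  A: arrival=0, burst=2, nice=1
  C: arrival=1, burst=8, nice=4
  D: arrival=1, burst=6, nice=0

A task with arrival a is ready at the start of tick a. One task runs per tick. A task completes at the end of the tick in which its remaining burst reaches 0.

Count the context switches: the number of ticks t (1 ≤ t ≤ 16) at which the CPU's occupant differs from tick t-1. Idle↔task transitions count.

context switches = 8

t=0: vr[A=0] → run A
t=1: vr[A=256/205 C=256/205 D=256/205] → run A
t=2: vr[C=256/205 D=256/205] → run C
t=3: vr[C=318208/86715 D=256/205] → run D
t=4: vr[C=318208/86715 D=461/205] → run D
t=5: vr[C=318208/86715 D=666/205] → run D
t=6: vr[C=318208/86715 D=871/205] → run C
t=7: vr[C=528128/86715 D=871/205] → run D
t=8: vr[C=528128/86715 D=1076/205] → run D
t=9: vr[C=528128/86715 D=1281/205] → run C
t=10: vr[C=246016/28905 D=1281/205] → run D
t=11: vr[C=246016/28905] → run C
t=12: vr[C=947968/86715] → run C
t=13: vr[C=1157888/86715] → run C
t=14: vr[C=455936/28905] → run C
t=15: vr[C=1577728/86715] → run C
t=16: (idle)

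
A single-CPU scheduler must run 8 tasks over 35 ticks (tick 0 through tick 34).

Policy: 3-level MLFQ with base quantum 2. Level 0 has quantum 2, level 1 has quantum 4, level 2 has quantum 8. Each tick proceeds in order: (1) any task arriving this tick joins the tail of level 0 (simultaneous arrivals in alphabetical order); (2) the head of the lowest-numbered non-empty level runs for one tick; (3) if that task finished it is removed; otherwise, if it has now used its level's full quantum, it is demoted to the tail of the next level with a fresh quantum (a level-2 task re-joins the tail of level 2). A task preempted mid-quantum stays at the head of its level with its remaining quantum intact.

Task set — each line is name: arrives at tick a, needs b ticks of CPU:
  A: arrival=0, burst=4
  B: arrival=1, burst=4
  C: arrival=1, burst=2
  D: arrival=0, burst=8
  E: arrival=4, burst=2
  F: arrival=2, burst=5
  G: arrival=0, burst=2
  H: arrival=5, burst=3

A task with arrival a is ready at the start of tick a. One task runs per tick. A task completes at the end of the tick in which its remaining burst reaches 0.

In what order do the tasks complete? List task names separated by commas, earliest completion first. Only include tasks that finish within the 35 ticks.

t=0: L0/L1/L2 = ADG/-/- → run A
t=1: L0/L1/L2 = ADGBC/-/- → run A
t=2: L0/L1/L2 = DGBCF/A/- → run D
t=3: L0/L1/L2 = DGBCF/A/- → run D
t=4: L0/L1/L2 = GBCFE/AD/- → run G
t=5: L0/L1/L2 = GBCFEH/AD/- → run G
t=6: L0/L1/L2 = BCFEH/AD/- → run B
t=7: L0/L1/L2 = BCFEH/AD/- → run B
t=8: L0/L1/L2 = CFEH/ADB/- → run C
t=9: L0/L1/L2 = CFEH/ADB/- → run C
t=10: L0/L1/L2 = FEH/ADB/- → run F
t=11: L0/L1/L2 = FEH/ADB/- → run F
t=12: L0/L1/L2 = EH/ADBF/- → run E
t=13: L0/L1/L2 = EH/ADBF/- → run E
t=14: L0/L1/L2 = H/ADBF/- → run H
t=15: L0/L1/L2 = H/ADBF/- → run H
t=16: L0/L1/L2 = -/ADBFH/- → run A
t=17: L0/L1/L2 = -/ADBFH/- → run A
t=18: L0/L1/L2 = -/DBFH/- → run D
t=19: L0/L1/L2 = -/DBFH/- → run D
t=20: L0/L1/L2 = -/DBFH/- → run D
t=21: L0/L1/L2 = -/DBFH/- → run D
t=22: L0/L1/L2 = -/BFH/D → run B
t=23: L0/L1/L2 = -/BFH/D → run B
t=24: L0/L1/L2 = -/FH/D → run F
t=25: L0/L1/L2 = -/FH/D → run F
t=26: L0/L1/L2 = -/FH/D → run F
t=27: L0/L1/L2 = -/H/D → run H
t=28: L0/L1/L2 = -/-/D → run D
t=29: L0/L1/L2 = -/-/D → run D
t=30: (idle)
t=31: (idle)
t=32: (idle)
t=33: (idle)
t=34: (idle)

completion order = G, C, E, A, B, F, H, D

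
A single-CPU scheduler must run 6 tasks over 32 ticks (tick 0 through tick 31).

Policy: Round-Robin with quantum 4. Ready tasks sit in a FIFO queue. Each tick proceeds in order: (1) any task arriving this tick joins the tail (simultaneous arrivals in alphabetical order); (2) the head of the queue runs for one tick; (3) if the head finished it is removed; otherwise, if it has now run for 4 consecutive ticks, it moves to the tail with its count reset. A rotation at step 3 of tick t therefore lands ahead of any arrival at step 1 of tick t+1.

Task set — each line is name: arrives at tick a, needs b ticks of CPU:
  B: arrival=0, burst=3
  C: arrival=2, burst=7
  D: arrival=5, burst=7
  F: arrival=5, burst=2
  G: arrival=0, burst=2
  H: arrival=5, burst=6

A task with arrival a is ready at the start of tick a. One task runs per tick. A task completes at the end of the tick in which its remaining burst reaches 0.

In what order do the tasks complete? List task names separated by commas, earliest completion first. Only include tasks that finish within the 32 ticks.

t=0: queue=[B,G] q_used=0 → run B
t=1: queue=[B,G] q_used=1 → run B
t=2: queue=[B,G,C] q_used=2 → run B
t=3: queue=[G,C] q_used=0 → run G
t=4: queue=[G,C] q_used=1 → run G
t=5: queue=[C,D,F,H] q_used=0 → run C
t=6: queue=[C,D,F,H] q_used=1 → run C
t=7: queue=[C,D,F,H] q_used=2 → run C
t=8: queue=[C,D,F,H] q_used=3 → run C
t=9: queue=[D,F,H,C] q_used=0 → run D
t=10: queue=[D,F,H,C] q_used=1 → run D
t=11: queue=[D,F,H,C] q_used=2 → run D
t=12: queue=[D,F,H,C] q_used=3 → run D
t=13: queue=[F,H,C,D] q_used=0 → run F
t=14: queue=[F,H,C,D] q_used=1 → run F
t=15: queue=[H,C,D] q_used=0 → run H
t=16: queue=[H,C,D] q_used=1 → run H
t=17: queue=[H,C,D] q_used=2 → run H
t=18: queue=[H,C,D] q_used=3 → run H
t=19: queue=[C,D,H] q_used=0 → run C
t=20: queue=[C,D,H] q_used=1 → run C
t=21: queue=[C,D,H] q_used=2 → run C
t=22: queue=[D,H] q_used=0 → run D
t=23: queue=[D,H] q_used=1 → run D
t=24: queue=[D,H] q_used=2 → run D
t=25: queue=[H] q_used=0 → run H
t=26: queue=[H] q_used=1 → run H
t=27: (idle)
t=28: (idle)
t=29: (idle)
t=30: (idle)
t=31: (idle)

completion order = B, G, F, C, D, H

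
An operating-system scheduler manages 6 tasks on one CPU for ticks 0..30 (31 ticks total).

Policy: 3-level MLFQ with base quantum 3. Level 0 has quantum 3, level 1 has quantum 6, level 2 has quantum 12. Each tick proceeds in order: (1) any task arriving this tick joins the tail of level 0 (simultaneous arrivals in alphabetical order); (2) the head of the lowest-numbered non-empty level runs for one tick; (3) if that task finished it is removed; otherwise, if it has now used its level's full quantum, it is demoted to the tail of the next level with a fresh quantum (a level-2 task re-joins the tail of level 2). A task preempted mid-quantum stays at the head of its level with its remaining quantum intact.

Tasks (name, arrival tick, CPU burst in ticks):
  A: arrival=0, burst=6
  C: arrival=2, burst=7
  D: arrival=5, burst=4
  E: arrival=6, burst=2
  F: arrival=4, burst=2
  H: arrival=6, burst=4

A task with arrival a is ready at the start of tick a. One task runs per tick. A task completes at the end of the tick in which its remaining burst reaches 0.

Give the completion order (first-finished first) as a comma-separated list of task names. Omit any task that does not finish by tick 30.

completion order = F, E, A, C, D, H

t=0: L0/L1/L2 = A/-/- → run A
t=1: L0/L1/L2 = A/-/- → run A
t=2: L0/L1/L2 = AC/-/- → run A
t=3: L0/L1/L2 = C/A/- → run C
t=4: L0/L1/L2 = CF/A/- → run C
t=5: L0/L1/L2 = CFD/A/- → run C
t=6: L0/L1/L2 = FDEH/AC/- → run F
t=7: L0/L1/L2 = FDEH/AC/- → run F
t=8: L0/L1/L2 = DEH/AC/- → run D
t=9: L0/L1/L2 = DEH/AC/- → run D
t=10: L0/L1/L2 = DEH/AC/- → run D
t=11: L0/L1/L2 = EH/ACD/- → run E
t=12: L0/L1/L2 = EH/ACD/- → run E
t=13: L0/L1/L2 = H/ACD/- → run H
t=14: L0/L1/L2 = H/ACD/- → run H
t=15: L0/L1/L2 = H/ACD/- → run H
t=16: L0/L1/L2 = -/ACDH/- → run A
t=17: L0/L1/L2 = -/ACDH/- → run A
t=18: L0/L1/L2 = -/ACDH/- → run A
t=19: L0/L1/L2 = -/CDH/- → run C
t=20: L0/L1/L2 = -/CDH/- → run C
t=21: L0/L1/L2 = -/CDH/- → run C
t=22: L0/L1/L2 = -/CDH/- → run C
t=23: L0/L1/L2 = -/DH/- → run D
t=24: L0/L1/L2 = -/H/- → run H
t=25: (idle)
t=26: (idle)
t=27: (idle)
t=28: (idle)
t=29: (idle)
t=30: (idle)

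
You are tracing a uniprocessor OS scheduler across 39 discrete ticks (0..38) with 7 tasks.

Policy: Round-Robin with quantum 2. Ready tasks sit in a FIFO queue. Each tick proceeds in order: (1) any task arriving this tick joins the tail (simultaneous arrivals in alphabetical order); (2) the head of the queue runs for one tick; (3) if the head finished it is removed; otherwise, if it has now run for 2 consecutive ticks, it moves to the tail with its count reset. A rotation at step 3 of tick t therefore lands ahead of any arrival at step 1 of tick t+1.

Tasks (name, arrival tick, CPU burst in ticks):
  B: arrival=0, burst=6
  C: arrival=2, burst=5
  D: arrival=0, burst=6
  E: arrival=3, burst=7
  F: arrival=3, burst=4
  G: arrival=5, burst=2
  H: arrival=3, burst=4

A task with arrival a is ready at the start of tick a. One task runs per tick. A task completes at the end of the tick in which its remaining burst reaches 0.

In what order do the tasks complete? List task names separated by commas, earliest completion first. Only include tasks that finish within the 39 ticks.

completion order = G, B, F, H, D, C, E

t=0: queue=[B,D] q_used=0 → run B
t=1: queue=[B,D] q_used=1 → run B
t=2: queue=[D,B,C] q_used=0 → run D
t=3: queue=[D,B,C,E,F,H] q_used=1 → run D
t=4: queue=[B,C,E,F,H,D] q_used=0 → run B
t=5: queue=[B,C,E,F,H,D,G] q_used=1 → run B
t=6: queue=[C,E,F,H,D,G,B] q_used=0 → run C
t=7: queue=[C,E,F,H,D,G,B] q_used=1 → run C
t=8: queue=[E,F,H,D,G,B,C] q_used=0 → run E
t=9: queue=[E,F,H,D,G,B,C] q_used=1 → run E
t=10: queue=[F,H,D,G,B,C,E] q_used=0 → run F
t=11: queue=[F,H,D,G,B,C,E] q_used=1 → run F
t=12: queue=[H,D,G,B,C,E,F] q_used=0 → run H
t=13: queue=[H,D,G,B,C,E,F] q_used=1 → run H
t=14: queue=[D,G,B,C,E,F,H] q_used=0 → run D
t=15: queue=[D,G,B,C,E,F,H] q_used=1 → run D
t=16: queue=[G,B,C,E,F,H,D] q_used=0 → run G
t=17: queue=[G,B,C,E,F,H,D] q_used=1 → run G
t=18: queue=[B,C,E,F,H,D] q_used=0 → run B
t=19: queue=[B,C,E,F,H,D] q_used=1 → run B
t=20: queue=[C,E,F,H,D] q_used=0 → run C
t=21: queue=[C,E,F,H,D] q_used=1 → run C
t=22: queue=[E,F,H,D,C] q_used=0 → run E
t=23: queue=[E,F,H,D,C] q_used=1 → run E
t=24: queue=[F,H,D,C,E] q_used=0 → run F
t=25: queue=[F,H,D,C,E] q_used=1 → run F
t=26: queue=[H,D,C,E] q_used=0 → run H
t=27: queue=[H,D,C,E] q_used=1 → run H
t=28: queue=[D,C,E] q_used=0 → run D
t=29: queue=[D,C,E] q_used=1 → run D
t=30: queue=[C,E] q_used=0 → run C
t=31: queue=[E] q_used=0 → run E
t=32: queue=[E] q_used=1 → run E
t=33: queue=[E] q_used=0 → run E
t=34: (idle)
t=35: (idle)
t=36: (idle)
t=37: (idle)
t=38: (idle)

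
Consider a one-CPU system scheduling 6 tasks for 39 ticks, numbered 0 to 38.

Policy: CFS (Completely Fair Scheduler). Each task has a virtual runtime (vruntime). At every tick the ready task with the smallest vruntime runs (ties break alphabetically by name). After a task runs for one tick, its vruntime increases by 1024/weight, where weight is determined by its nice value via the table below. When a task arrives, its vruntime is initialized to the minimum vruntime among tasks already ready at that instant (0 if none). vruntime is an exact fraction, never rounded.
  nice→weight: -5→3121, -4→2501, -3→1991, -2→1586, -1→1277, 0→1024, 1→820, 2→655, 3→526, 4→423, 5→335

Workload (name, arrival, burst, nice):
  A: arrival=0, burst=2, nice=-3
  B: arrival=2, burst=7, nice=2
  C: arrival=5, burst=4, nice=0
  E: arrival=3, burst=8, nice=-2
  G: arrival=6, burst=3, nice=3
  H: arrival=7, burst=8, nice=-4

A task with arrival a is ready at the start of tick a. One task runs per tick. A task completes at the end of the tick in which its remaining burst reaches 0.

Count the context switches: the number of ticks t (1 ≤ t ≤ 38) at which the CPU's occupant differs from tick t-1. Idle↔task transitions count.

t=0: vr[A=0] → run A
t=1: vr[A=1024/1991] → run A
t=2: vr[B=0] → run B
t=3: vr[B=1024/655 E=1024/655] → run B
t=4: vr[B=2048/655 E=1024/655] → run E
t=5: vr[B=2048/655 C=1147392/519415 E=1147392/519415] → run C
t=6: vr[B=2048/655 C=1666807/519415 E=1147392/519415 G=1147392/519415] → run E
t=7: vr[B=2048/655 C=1666807/519415 E=1482752/519415 G=1147392/519415 H=1147392/519415] → run G
t=8: vr[B=2048/655 C=1666807/519415 E=1482752/519415 G=567704576/136606145 H=1147392/519415] → run H
t=9: vr[B=2048/655 C=1666807/519415 E=1482752/519415 G=567704576/136606145 H=55762432/21296015] → run H
t=10: vr[B=2048/655 C=1666807/519415 E=1482752/519415 G=567704576/136606145 H=64481792/21296015] → run E
t=11: vr[B=2048/655 C=1666807/519415 E=1818112/519415 G=567704576/136606145 H=64481792/21296015] → run H
t=12: vr[B=2048/655 C=1666807/519415 E=1818112/519415 G=567704576/136606145 H=73201152/21296015] → run B
t=13: vr[B=3072/655 C=1666807/519415 E=1818112/519415 G=567704576/136606145 H=73201152/21296015] → run C
t=14: vr[B=3072/655 C=2186222/519415 E=1818112/519415 G=567704576/136606145 H=73201152/21296015] → run H
t=15: vr[B=3072/655 C=2186222/519415 E=1818112/519415 G=567704576/136606145 H=81920512/21296015] → run E
t=16: vr[B=3072/655 C=2186222/519415 E=2153472/519415 G=567704576/136606145 H=81920512/21296015] → run H
t=17: vr[B=3072/655 C=2186222/519415 E=2153472/519415 G=567704576/136606145 H=90639872/21296015] → run E
t=18: vr[B=3072/655 C=2186222/519415 E=2488832/519415 G=567704576/136606145 H=90639872/21296015] → run G
t=19: vr[B=3072/655 C=2186222/519415 E=2488832/519415 G=833645056/136606145 H=90639872/21296015] → run C
t=20: vr[B=3072/655 C=2705637/519415 E=2488832/519415 G=833645056/136606145 H=90639872/21296015] → run H
t=21: vr[B=3072/655 C=2705637/519415 E=2488832/519415 G=833645056/136606145 H=99359232/21296015] → run H
t=22: vr[B=3072/655 C=2705637/519415 E=2488832/519415 G=833645056/136606145 H=108078592/21296015] → run B
t=23: vr[B=4096/655 C=2705637/519415 E=2488832/519415 G=833645056/136606145 H=108078592/21296015] → run E
t=24: vr[B=4096/655 C=2705637/519415 E=2824192/519415 G=833645056/136606145 H=108078592/21296015] → run H
t=25: vr[B=4096/655 C=2705637/519415 E=2824192/519415 G=833645056/136606145] → run C
t=26: vr[B=4096/655 E=2824192/519415 G=833645056/136606145] → run E
t=27: vr[B=4096/655 E=3159552/519415 G=833645056/136606145] → run E
t=28: vr[B=4096/655 G=833645056/136606145] → run G
t=29: vr[B=4096/655] → run B
t=30: vr[B=1024/131] → run B
t=31: vr[B=6144/655] → run B
t=32: (idle)
t=33: (idle)
t=34: (idle)
t=35: (idle)
t=36: (idle)
t=37: (idle)
t=38: (idle)

context switches = 25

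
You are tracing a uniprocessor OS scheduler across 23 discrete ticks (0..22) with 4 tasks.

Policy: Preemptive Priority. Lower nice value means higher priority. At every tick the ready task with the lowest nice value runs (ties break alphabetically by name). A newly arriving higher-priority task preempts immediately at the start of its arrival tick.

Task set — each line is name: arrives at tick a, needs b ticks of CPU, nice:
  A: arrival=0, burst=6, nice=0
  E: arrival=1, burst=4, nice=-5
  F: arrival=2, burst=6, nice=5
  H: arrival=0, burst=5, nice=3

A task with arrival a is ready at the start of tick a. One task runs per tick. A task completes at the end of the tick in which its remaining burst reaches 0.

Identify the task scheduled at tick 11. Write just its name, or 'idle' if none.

running at tick 11 = H

t=0: ready={A,H} → run A
t=1: ready={A,E,H} → run E
t=2: ready={A,E,F,H} → run E
t=3: ready={A,E,F,H} → run E
t=4: ready={A,E,F,H} → run E
t=5: ready={A,F,H} → run A
t=6: ready={A,F,H} → run A
t=7: ready={A,F,H} → run A
t=8: ready={A,F,H} → run A
t=9: ready={A,F,H} → run A
t=10: ready={F,H} → run H
t=11: ready={F,H} → run H
t=12: ready={F,H} → run H
t=13: ready={F,H} → run H
t=14: ready={F,H} → run H
t=15: ready={F} → run F
t=16: ready={F} → run F
t=17: ready={F} → run F
t=18: ready={F} → run F
t=19: ready={F} → run F
t=20: ready={F} → run F
t=21: (idle)
t=22: (idle)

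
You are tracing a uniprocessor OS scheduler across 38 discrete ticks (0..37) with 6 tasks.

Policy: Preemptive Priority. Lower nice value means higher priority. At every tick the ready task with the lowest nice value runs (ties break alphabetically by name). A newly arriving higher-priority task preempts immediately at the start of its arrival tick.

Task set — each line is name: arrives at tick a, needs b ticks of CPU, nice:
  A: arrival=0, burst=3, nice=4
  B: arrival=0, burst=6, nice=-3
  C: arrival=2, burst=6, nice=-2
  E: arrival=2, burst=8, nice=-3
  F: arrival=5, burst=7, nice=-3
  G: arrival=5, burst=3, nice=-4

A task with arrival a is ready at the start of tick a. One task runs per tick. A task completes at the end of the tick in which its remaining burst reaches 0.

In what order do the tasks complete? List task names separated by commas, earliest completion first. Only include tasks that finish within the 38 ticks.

completion order = G, B, E, F, C, A

t=0: ready={A,B} → run B
t=1: ready={A,B} → run B
t=2: ready={A,B,C,E} → run B
t=3: ready={A,B,C,E} → run B
t=4: ready={A,B,C,E} → run B
t=5: ready={A,B,C,E,F,G} → run G
t=6: ready={A,B,C,E,F,G} → run G
t=7: ready={A,B,C,E,F,G} → run G
t=8: ready={A,B,C,E,F} → run B
t=9: ready={A,C,E,F} → run E
t=10: ready={A,C,E,F} → run E
t=11: ready={A,C,E,F} → run E
t=12: ready={A,C,E,F} → run E
t=13: ready={A,C,E,F} → run E
t=14: ready={A,C,E,F} → run E
t=15: ready={A,C,E,F} → run E
t=16: ready={A,C,E,F} → run E
t=17: ready={A,C,F} → run F
t=18: ready={A,C,F} → run F
t=19: ready={A,C,F} → run F
t=20: ready={A,C,F} → run F
t=21: ready={A,C,F} → run F
t=22: ready={A,C,F} → run F
t=23: ready={A,C,F} → run F
t=24: ready={A,C} → run C
t=25: ready={A,C} → run C
t=26: ready={A,C} → run C
t=27: ready={A,C} → run C
t=28: ready={A,C} → run C
t=29: ready={A,C} → run C
t=30: ready={A} → run A
t=31: ready={A} → run A
t=32: ready={A} → run A
t=33: (idle)
t=34: (idle)
t=35: (idle)
t=36: (idle)
t=37: (idle)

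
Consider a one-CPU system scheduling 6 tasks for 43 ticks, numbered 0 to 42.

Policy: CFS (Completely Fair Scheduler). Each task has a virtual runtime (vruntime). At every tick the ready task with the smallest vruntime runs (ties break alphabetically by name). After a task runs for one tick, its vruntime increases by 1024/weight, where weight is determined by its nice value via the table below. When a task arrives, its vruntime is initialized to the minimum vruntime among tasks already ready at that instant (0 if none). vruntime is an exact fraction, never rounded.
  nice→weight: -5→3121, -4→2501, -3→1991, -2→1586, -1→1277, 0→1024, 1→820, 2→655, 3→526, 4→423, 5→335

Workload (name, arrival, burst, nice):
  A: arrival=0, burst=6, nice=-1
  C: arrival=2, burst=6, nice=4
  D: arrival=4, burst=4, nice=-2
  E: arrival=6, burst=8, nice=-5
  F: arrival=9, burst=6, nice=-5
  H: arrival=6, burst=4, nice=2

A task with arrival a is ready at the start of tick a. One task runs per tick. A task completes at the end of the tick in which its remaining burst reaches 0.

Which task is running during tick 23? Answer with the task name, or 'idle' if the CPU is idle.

running at tick 23 = H

t=0: vr[A=0] → run A
t=1: vr[A=1024/1277] → run A
t=2: vr[A=2048/1277 C=2048/1277] → run A
t=3: vr[A=3072/1277 C=2048/1277] → run C
t=4: vr[A=3072/1277 C=2173952/540171 D=3072/1277] → run A
t=5: vr[A=4096/1277 C=2173952/540171 D=3072/1277] → run D
t=6: vr[A=4096/1277 C=2173952/540171 D=3089920/1012661 E=3089920/1012661 H=3089920/1012661] → run D
t=7: vr[A=4096/1277 C=2173952/540171 D=3743744/1012661 E=3089920/1012661 H=3089920/1012661] → run E
t=8: vr[A=4096/1277 C=2173952/540171 D=3743744/1012661 E=10680605184/3160514981 H=3089920/1012661] → run H
t=9: vr[A=4096/1277 C=2173952/540171 D=3743744/1012661 E=10680605184/3160514981 F=4096/1277 H=3060862464/663292955] → run A
t=10: vr[A=5120/1277 C=2173952/540171 D=3743744/1012661 E=10680605184/3160514981 F=4096/1277 H=3060862464/663292955] → run F
t=11: vr[A=5120/1277 C=2173952/540171 D=3743744/1012661 E=10680605184/3160514981 F=14091264/3985517 H=3060862464/663292955] → run E
t=12: vr[A=5120/1277 C=2173952/540171 D=3743744/1012661 E=11717570048/3160514981 F=14091264/3985517 H=3060862464/663292955] → run F
t=13: vr[A=5120/1277 C=2173952/540171 D=3743744/1012661 E=11717570048/3160514981 F=15398912/3985517 H=3060862464/663292955] → run D
t=14: vr[A=5120/1277 C=2173952/540171 D=4397568/1012661 E=11717570048/3160514981 F=15398912/3985517 H=3060862464/663292955] → run E
t=15: vr[A=5120/1277 C=2173952/540171 D=4397568/1012661 E=12754534912/3160514981 F=15398912/3985517 H=3060862464/663292955] → run F
t=16: vr[A=5120/1277 C=2173952/540171 D=4397568/1012661 E=12754534912/3160514981 F=16706560/3985517 H=3060862464/663292955] → run A
t=17: vr[C=2173952/540171 D=4397568/1012661 E=12754534912/3160514981 F=16706560/3985517 H=3060862464/663292955] → run C
t=18: vr[C=3481600/540171 D=4397568/1012661 E=12754534912/3160514981 F=16706560/3985517 H=3060862464/663292955] → run E
t=19: vr[C=3481600/540171 D=4397568/1012661 E=13791499776/3160514981 F=16706560/3985517 H=3060862464/663292955] → run F
t=20: vr[C=3481600/540171 D=4397568/1012661 E=13791499776/3160514981 F=18014208/3985517 H=3060862464/663292955] → run D
t=21: vr[C=3481600/540171 E=13791499776/3160514981 F=18014208/3985517 H=3060862464/663292955] → run E
t=22: vr[C=3481600/540171 E=14828464640/3160514981 F=18014208/3985517 H=3060862464/663292955] → run F
t=23: vr[C=3481600/540171 E=14828464640/3160514981 F=19321856/3985517 H=3060862464/663292955] → run H
t=24: vr[C=3481600/540171 E=14828464640/3160514981 F=19321856/3985517 H=4097827328/663292955] → run E
t=25: vr[C=3481600/540171 E=15865429504/3160514981 F=19321856/3985517 H=4097827328/663292955] → run F
t=26: vr[C=3481600/540171 E=15865429504/3160514981 H=4097827328/663292955] → run E
t=27: vr[C=3481600/540171 E=16902394368/3160514981 H=4097827328/663292955] → run E
t=28: vr[C=3481600/540171 H=4097827328/663292955] → run H
t=29: vr[C=3481600/540171 H=5134792192/663292955] → run C
t=30: vr[C=1596416/180057 H=5134792192/663292955] → run H
t=31: vr[C=1596416/180057] → run C
t=32: vr[C=6096896/540171] → run C
t=33: vr[C=7404544/540171] → run C
t=34: (idle)
t=35: (idle)
t=36: (idle)
t=37: (idle)
t=38: (idle)
t=39: (idle)
t=40: (idle)
t=41: (idle)
t=42: (idle)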